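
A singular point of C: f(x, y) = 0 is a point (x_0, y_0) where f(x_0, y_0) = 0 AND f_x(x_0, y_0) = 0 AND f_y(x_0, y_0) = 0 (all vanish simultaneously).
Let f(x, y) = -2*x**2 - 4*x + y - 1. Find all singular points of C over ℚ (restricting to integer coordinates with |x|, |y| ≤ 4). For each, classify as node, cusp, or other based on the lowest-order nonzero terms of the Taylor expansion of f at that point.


No singular points in the scanned grid; C is smooth there.

Compute partial derivatives:
  f_x = -4*x - 4.
  f_y = 1.
f_y = 1 is a nonzero constant, so f_y never vanishes: no point (x, y) can satisfy f = f_x = f_y = 0. In particular no (x, y) ∈ {−4, ..., 4}² is singular; the curve is smooth.


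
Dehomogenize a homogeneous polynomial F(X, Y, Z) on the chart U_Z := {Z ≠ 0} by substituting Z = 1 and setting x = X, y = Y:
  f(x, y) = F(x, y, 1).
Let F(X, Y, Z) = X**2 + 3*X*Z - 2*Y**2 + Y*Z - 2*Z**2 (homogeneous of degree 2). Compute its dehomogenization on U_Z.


f(x, y) = x**2 + 3*x - 2*y**2 + y - 2

On U_Z we set Z = 1. Each monomial c·X^i·Y^j·Z^k in F becomes c·x^i·y^j·1^k = c·x^i·y^j.
Substituting Z = 1: F(X, Y, 1) = x**2 + 3*x - 2*y**2 + y - 2.
Note: deg(f) ≤ deg(F) = 2; strict inequality happens when F is divisible by Z (lost terms).


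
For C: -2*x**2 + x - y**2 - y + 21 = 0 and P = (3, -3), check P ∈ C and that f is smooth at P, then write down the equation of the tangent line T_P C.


Tangent line at P: -11*x + 5*y + 48 = 0.

Step 1: f(3, -3) = 0, so P lies on C.
Step 2: partial derivatives
  f_x(x, y) = 1 - 4*x, f_y(x, y) = -2*y - 1.
  f_x(P) = -11, f_y(P) = 5 (gradient nonzero, so P is smooth).
Step 3: tangent line at P: -11·(x − 3) + 5·(y − -3) = 0.
Expanding: -11*x + 5*y + 48 = 0.


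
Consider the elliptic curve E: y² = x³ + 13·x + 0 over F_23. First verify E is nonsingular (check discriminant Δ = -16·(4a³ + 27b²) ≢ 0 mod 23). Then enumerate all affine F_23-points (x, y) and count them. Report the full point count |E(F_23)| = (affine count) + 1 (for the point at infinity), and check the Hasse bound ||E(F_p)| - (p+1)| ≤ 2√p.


Affine points = {(0, 0), (4, 1), (4, 22), (5, 11), (5, 12), (6, 8), (6, 15), (8, 8), (8, 15), (9, 8), (9, 15), (10, 7), (10, 16), (11, 5), (11, 18), (16, 7), (16, 16), (20, 7), (20, 16), (21, 9), (21, 14), (22, 3), (22, 20)}; affine count = 23; |E(F_23)| = 24.

Discriminant check: Δ ∝ 4a³ + 27b² = 4·13³ + 27·0² = 4·2197 + 27·0 ≡ 2 (mod 23). Nonzero ⇒ E is nonsingular.
For each x ∈ F_23, compute rhs = x³ + 13·x + 0 mod 23, then count y ∈ F_23 with y² ≡ rhs.
  x = 0: rhs = 0, matching y values: 0 (1 points).
  x = 1: rhs = 14, matching y values: none (0 points).
  x = 2: rhs = 11, matching y values: none (0 points).
  x = 3: rhs = 20, matching y values: none (0 points).
  x = 4: rhs = 1, matching y values: 1, 22 (2 points).
  x = 5: rhs = 6, matching y values: 11, 12 (2 points).
  x = 6: rhs = 18, matching y values: 8, 15 (2 points).
  x = 7: rhs = 20, matching y values: none (0 points).
  x = 8: rhs = 18, matching y values: 8, 15 (2 points).
  x = 9: rhs = 18, matching y values: 8, 15 (2 points).
  x = 10: rhs = 3, matching y values: 7, 16 (2 points).
  x = 11: rhs = 2, matching y values: 5, 18 (2 points).
  x = 12: rhs = 21, matching y values: none (0 points).
  x = 13: rhs = 20, matching y values: none (0 points).
  x = 14: rhs = 5, matching y values: none (0 points).
  x = 15: rhs = 5, matching y values: none (0 points).
  x = 16: rhs = 3, matching y values: 7, 16 (2 points).
  x = 17: rhs = 5, matching y values: none (0 points).
  x = 18: rhs = 17, matching y values: none (0 points).
  x = 19: rhs = 22, matching y values: none (0 points).
  x = 20: rhs = 3, matching y values: 7, 16 (2 points).
  x = 21: rhs = 12, matching y values: 9, 14 (2 points).
  x = 22: rhs = 9, matching y values: 3, 20 (2 points).
Total affine count: 23.
Full point count |E(F_23)| = 23 + 1 = 24.
Hasse bound: |24 − (23+1)| = |0| = 0 ≤ 2√23 ≈ 9.5917 ✓.


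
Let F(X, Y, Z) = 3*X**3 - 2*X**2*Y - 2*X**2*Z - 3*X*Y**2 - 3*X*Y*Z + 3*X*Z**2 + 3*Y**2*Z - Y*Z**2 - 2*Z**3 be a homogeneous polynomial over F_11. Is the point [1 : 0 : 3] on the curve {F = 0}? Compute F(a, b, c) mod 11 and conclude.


F(1,0,3) ≡ 3 (mod 11); P is NOT on the curve.

Evaluate F(1, 0, 3) term-by-term (mod 11).
  3*X**3 ↦ 3·1·1·1 = 3
  -2*X**2*Y ↦ -2·1·0·1 = 0
  -2*X**2*Z ↦ -2·1·1·3 = -6
  -3*X*Y**2 ↦ -3·1·0·1 = 0
  -3*X*Y*Z ↦ -3·1·0·3 = 0
  3*X*Z**2 ↦ 3·1·1·9 = 27
  3*Y**2*Z ↦ 3·1·0·3 = 0
  -Y*Z**2 ↦ -1·1·0·9 = 0
  -2*Z**3 ↦ -2·1·1·27 = -54
Sum: F(1, 0, 3) = (3) + (0) + (-6) + (0) + (0) + (27) + (0) + (0) + (-54) = -30.
Reducing mod 11: -30 ≡ 3 (mod 11).
Since F(a, b, c) ≡ 3 ≠ 0 (mod 11), P does NOT lie on the curve.


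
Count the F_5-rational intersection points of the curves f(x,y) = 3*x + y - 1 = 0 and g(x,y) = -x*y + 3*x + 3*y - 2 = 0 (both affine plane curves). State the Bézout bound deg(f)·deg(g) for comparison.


Common zeros: ∅; count = 0; Bézout bound = 2.

deg(f) = 1, deg(g) = 2, so Bézout bound = 2.
Scan x ∈ F_5. For each x, list the y ∈ F_5 with f(x, y) ≡ 0 and those with g(x, y) ≡ 0 (mod 5); the common zeros in that column are the intersection.
  x = 0: f ≡ 0 at y ∈ {1}; g ≡ 0 at y ∈ {4}; common: ∅.
  x = 1: f ≡ 0 at y ∈ {3}; g ≡ 0 at y ∈ {2}; common: ∅.
  x = 2: f ≡ 0 at y ∈ {0}; g ≡ 0 at y ∈ {1}; common: ∅.
  x = 3: f ≡ 0 at y ∈ {2}; g ≡ 0 at y ∈ ∅; common: ∅.
  x = 4: f ≡ 0 at y ∈ {4}; g ≡ 0 at y ∈ {0}; common: ∅.
Collecting: common zeros = ∅, so the count is 0.
Comparison with the Bézout bound: 0 ≤ 2 = deg(f)·deg(g), as expected for curves with no common component (the affine F_5-count falls short of the bound because intersections may lie at infinity, over extension fields, or carry multiplicity).


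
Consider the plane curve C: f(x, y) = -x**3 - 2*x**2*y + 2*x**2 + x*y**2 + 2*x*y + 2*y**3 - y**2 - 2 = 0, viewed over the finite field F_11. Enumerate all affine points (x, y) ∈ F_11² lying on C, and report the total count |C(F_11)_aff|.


Affine F_11-points: {(0, 4), (0, 9), (1, 8), (2, 5), (3, 0), (3, 2), (3, 8), (4, 8), (5, 0), (6, 9), (8, 3), (8, 4), (8, 6), (10, 7)}; count = 14.

For each of the 121 pairs (x, y) ∈ F_11², evaluate f(x, y) mod 11. Record the zeros.
  x = 0: [0↦9, 1↦10, 2↦10, 3↦10, 4↦0, 5↦3, 6↦9, 7↦8, 8↦1, 9↦0, 10↦6]  zeros at y ∈ {4, 9}
  x = 1: [0↦10, 1↦1, 2↦4, 3↦9, 4↦6, 5↦7, 6↦2, 7↦3, 8↦0, 9↦5, 10↦8]  zeros at y ∈ {8}
  x = 2: [0↦9, 1↦8, 2↦10, 3↦5, 4↦5, 5↦0, 6↦2, 7↦1, 8↦9, 9↦5, 10↦1]  zeros at y ∈ {5}
  x = 3: [0↦0, 1↦3, 2↦0, 3↦3, 4↦2, 5↦9, 6↦3, 7↦7, 8↦0, 9↦5, 10↦1]  zeros at y ∈ {0, 2, 8}
  x = 4: [0↦10, 1↦2, 2↦1, 3↦8, 4↦2, 5↦6, 6↦10, 7↦4, 8↦0, 9↦10, 10↦2]  zeros at y ∈ {8}
  x = 5: [0↦0, 1↦10, 2↦7, 3↦3, 4↦10, 5↦7, 6↦6, 7↦8, 8↦3, 9↦3, 10↦9]  zeros at y ∈ {0}
  x = 6: [0↦8, 1↦10, 2↦1, 3↦4, 4↦9, 5↦6, 6↦7, 7↦2, 8↦3, 9↦0, 10↦5]  zeros at y ∈ {9}
  x = 7: [0↦6, 1↦7, 2↦10, 3↦5, 4↦4, 5↦8, 6↦7, 7↦2, 8↦5, 9↦6, 10↦6]  zeros at y ∈ ∅
  x = 8: [0↦10, 1↦6, 2↦6, 3↦0, 4↦0, 5↦7, 6↦0, 7↦2, 8↦3, 9↦4, 10↦6]  zeros at y ∈ {3, 4, 6}
  x = 9: [0↦3, 1↦1, 2↦5, 3↦5, 4↦2, 5↦8, 6↦2, 7↦7, 8↦2, 9↦10, 10↦10]  zeros at y ∈ ∅
  x = 10: [0↦1, 1↦8, 2↦1, 3↦3, 4↦4, 5↦5, 6↦7, 7↦0, 8↦7, 9↦7, 10↦1]  zeros at y ∈ {7}
Collecting zeros: affine points = {(0, 4), (0, 9), (1, 8), (2, 5), (3, 0), (3, 2), (3, 8), (4, 8), (5, 0), (6, 9), (8, 3), (8, 4), (8, 6), (10, 7)}.
Total count |C(F_11)_aff| = 14.


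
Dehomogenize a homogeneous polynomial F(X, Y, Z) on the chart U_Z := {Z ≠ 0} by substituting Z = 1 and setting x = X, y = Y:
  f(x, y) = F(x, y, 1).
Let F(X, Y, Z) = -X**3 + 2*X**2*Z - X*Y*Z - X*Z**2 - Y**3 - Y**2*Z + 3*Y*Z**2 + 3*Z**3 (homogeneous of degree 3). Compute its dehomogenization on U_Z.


f(x, y) = -x**3 + 2*x**2 - x*y - x - y**3 - y**2 + 3*y + 3

On U_Z we set Z = 1. Each monomial c·X^i·Y^j·Z^k in F becomes c·x^i·y^j·1^k = c·x^i·y^j.
Substituting Z = 1: F(X, Y, 1) = -x**3 + 2*x**2 - x*y - x - y**3 - y**2 + 3*y + 3.
Note: deg(f) ≤ deg(F) = 3; strict inequality happens when F is divisible by Z (lost terms).


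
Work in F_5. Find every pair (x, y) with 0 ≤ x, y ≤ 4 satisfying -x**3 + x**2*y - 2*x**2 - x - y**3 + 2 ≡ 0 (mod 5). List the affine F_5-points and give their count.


Affine F_5-points: {(0, 3)}; count = 1.

For each of the 25 pairs (x, y) ∈ F_5², evaluate f(x, y) mod 5. Record the zeros.
  x = 0: [0↦2, 1↦1, 2↦4, 3↦0, 4↦3]  zeros at y ∈ {3}
  x = 1: [0↦3, 1↦3, 2↦2, 3↦4, 4↦3]  zeros at y ∈ ∅
  x = 2: [0↦4, 1↦2, 2↦4, 3↦4, 4↦1]  zeros at y ∈ ∅
  x = 3: [0↦4, 1↦2, 2↦4, 3↦4, 4↦1]  zeros at y ∈ ∅
  x = 4: [0↦2, 1↦2, 2↦1, 3↦3, 4↦2]  zeros at y ∈ ∅
Collecting zeros: affine points = {(0, 3)}.
Total count |C(F_5)_aff| = 1.


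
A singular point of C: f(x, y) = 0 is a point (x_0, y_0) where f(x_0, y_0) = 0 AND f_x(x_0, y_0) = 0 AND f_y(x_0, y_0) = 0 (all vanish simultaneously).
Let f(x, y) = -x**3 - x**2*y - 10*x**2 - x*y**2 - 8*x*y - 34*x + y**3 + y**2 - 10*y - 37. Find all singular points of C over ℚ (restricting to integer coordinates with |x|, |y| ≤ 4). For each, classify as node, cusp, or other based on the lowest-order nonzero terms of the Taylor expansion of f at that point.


Singular points: {(-3, -1)}; classification: cusp.

Compute partial derivatives:
  f_x = -3*x**2 - 2*x*y - 20*x - y**2 - 8*y - 34.
  f_y = -x**2 - 2*x*y - 8*x + 3*y**2 + 2*y - 10.
Scan x_0 ∈ {−4, ..., 4}. For each x_0, f_y(x_0, y) is a polynomial in y; find its integer roots y ∈ {−4, ..., 4}, then test f_x and f at those candidates.
  x = -4: f_y(-4, y) = 3*y**2 + 10*y + 6; no integer root y with |y| ≤ 4.
  x = -3: f_y(-3, y) = 3*y**2 + 8*y + 5; vanishes at y ∈ {-1}. (-3, -1): f_x = 0, f = 0 — SINGULAR.
  x = -2: f_y(-2, y) = 3*y**2 + 6*y + 2; no integer root y with |y| ≤ 4.
  x = -1: f_y(-1, y) = 3*y**2 + 4*y - 3; no integer root y with |y| ≤ 4.
  x = 0: f_y(0, y) = 3*y**2 + 2*y - 10; no integer root y with |y| ≤ 4.
  x = 1: f_y(1, y) = 3*y**2 - 19; no integer root y with |y| ≤ 4.
  x = 2: f_y(2, y) = 3*y**2 - 2*y - 30; no integer root y with |y| ≤ 4.
  x = 3: f_y(3, y) = 3*y**2 - 4*y - 43; no integer root y with |y| ≤ 4.
  x = 4: f_y(4, y) = 3*y**2 - 6*y - 58; no integer root y with |y| ≤ 4.
Only singular point on the grid: (-3, -1).
Classify: substitute x = -3 + u, y = -1 + v and expand: f = -u**3 - u**2*v - u*v**2 + v**3 + v**2.
No constant or linear terms (consistent with a singular point). Quadratic part: v**2. Cubic part: -u**3 - u**2*v - u*v**2 + v**3.
The quadratic part v**2 is a perfect square, so there is a single (double) tangent line v = 0, i.e. y = -1. Restricting the cubic part to that line (v = 0) leaves -u**3 ≠ 0, so f is not divisible by v and the branch is v² ≈ u**3 to lowest order — this is a cusp.
Classification: cusp.


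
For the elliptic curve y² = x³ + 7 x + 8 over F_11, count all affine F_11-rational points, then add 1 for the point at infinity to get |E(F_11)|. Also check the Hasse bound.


Affine points = {(1, 4), (1, 7), (3, 1), (3, 10), (4, 1), (4, 10), (5, 5), (5, 6), (7, 2), (7, 9), (8, 2), (8, 9), (10, 0)}; affine count = 13; |E(F_11)| = 14.

Discriminant check: Δ ∝ 4a³ + 27b² = 4·7³ + 27·8² = 4·343 + 27·64 ≡ 9 (mod 11). Nonzero ⇒ E is nonsingular.
For each x ∈ F_11, compute rhs = x³ + 7·x + 8 mod 11, then count y ∈ F_11 with y² ≡ rhs.
  x = 0: rhs = 8, matching y values: none (0 points).
  x = 1: rhs = 5, matching y values: 4, 7 (2 points).
  x = 2: rhs = 8, matching y values: none (0 points).
  x = 3: rhs = 1, matching y values: 1, 10 (2 points).
  x = 4: rhs = 1, matching y values: 1, 10 (2 points).
  x = 5: rhs = 3, matching y values: 5, 6 (2 points).
  x = 6: rhs = 2, matching y values: none (0 points).
  x = 7: rhs = 4, matching y values: 2, 9 (2 points).
  x = 8: rhs = 4, matching y values: 2, 9 (2 points).
  x = 9: rhs = 8, matching y values: none (0 points).
  x = 10: rhs = 0, matching y values: 0 (1 points).
Total affine count: 13.
Full point count |E(F_11)| = 13 + 1 = 14.
Hasse bound: |14 − (11+1)| = |2| = 2 ≤ 2√11 ≈ 6.6332 ✓.


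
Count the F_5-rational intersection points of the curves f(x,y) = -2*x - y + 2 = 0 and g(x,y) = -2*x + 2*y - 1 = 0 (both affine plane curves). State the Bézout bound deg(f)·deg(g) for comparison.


Common zeros: {(3, 1)}; count = 1; Bézout bound = 1.

deg(f) = 1, deg(g) = 1, so Bézout bound = 1.
Scan x ∈ F_5. For each x, list the y ∈ F_5 with f(x, y) ≡ 0 and those with g(x, y) ≡ 0 (mod 5); the common zeros in that column are the intersection.
  x = 0: f ≡ 0 at y ∈ {2}; g ≡ 0 at y ∈ {3}; common: ∅.
  x = 1: f ≡ 0 at y ∈ {0}; g ≡ 0 at y ∈ {4}; common: ∅.
  x = 2: f ≡ 0 at y ∈ {3}; g ≡ 0 at y ∈ {0}; common: ∅.
  x = 3: f ≡ 0 at y ∈ {1}; g ≡ 0 at y ∈ {1}; common: {1}.
  x = 4: f ≡ 0 at y ∈ {4}; g ≡ 0 at y ∈ {2}; common: ∅.
Collecting: common zeros = {(3, 1)}, so the count is 1.
Comparison with the Bézout bound: 1 ≤ 1 = deg(f)·deg(g), as expected for curves with no common component (the bound is attained).


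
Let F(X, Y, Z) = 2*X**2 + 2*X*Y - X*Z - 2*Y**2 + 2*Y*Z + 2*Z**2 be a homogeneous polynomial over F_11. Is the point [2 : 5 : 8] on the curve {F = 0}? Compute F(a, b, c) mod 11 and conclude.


F(2,5,8) ≡ 5 (mod 11); P is NOT on the curve.

Evaluate F(2, 5, 8) term-by-term (mod 11).
  2*X**2 ↦ 2·4·1·1 = 8
  2*X*Y ↦ 2·2·5·1 = 20
  -X*Z ↦ -1·2·1·8 = -16
  -2*Y**2 ↦ -2·1·25·1 = -50
  2*Y*Z ↦ 2·1·5·8 = 80
  2*Z**2 ↦ 2·1·1·64 = 128
Sum: F(2, 5, 8) = (8) + (20) + (-16) + (-50) + (80) + (128) = 170.
Reducing mod 11: 170 ≡ 5 (mod 11).
Since F(a, b, c) ≡ 5 ≠ 0 (mod 11), P does NOT lie on the curve.


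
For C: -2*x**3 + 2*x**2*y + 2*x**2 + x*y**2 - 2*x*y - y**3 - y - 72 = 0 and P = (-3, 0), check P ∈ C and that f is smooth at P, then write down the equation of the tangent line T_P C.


Tangent line at P: -66*x + 23*y - 198 = 0.

Step 1: f(-3, 0) = 0, so P lies on C.
Step 2: partial derivatives
  f_x(x, y) = -6*x**2 + 4*x*y + 4*x + y**2 - 2*y, f_y(x, y) = 2*x**2 + 2*x*y - 2*x - 3*y**2 - 1.
  f_x(P) = -66, f_y(P) = 23 (gradient nonzero, so P is smooth).
Step 3: tangent line at P: -66·(x − -3) + 23·(y − 0) = 0.
Expanding: -66*x + 23*y - 198 = 0.


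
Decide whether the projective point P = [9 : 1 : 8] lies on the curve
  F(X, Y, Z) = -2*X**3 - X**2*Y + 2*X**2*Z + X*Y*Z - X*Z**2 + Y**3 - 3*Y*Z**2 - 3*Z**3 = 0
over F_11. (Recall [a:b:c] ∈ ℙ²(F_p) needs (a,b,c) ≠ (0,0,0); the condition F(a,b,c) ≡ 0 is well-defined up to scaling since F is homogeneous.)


F(9,1,8) ≡ 1 (mod 11); P is NOT on the curve.

Evaluate F(9, 1, 8) term-by-term (mod 11).
  -2*X**3 ↦ -2·729·1·1 = -1458
  -X**2*Y ↦ -1·81·1·1 = -81
  2*X**2*Z ↦ 2·81·1·8 = 1296
  X*Y*Z ↦ 1·9·1·8 = 72
  -X*Z**2 ↦ -1·9·1·64 = -576
  Y**3 ↦ 1·1·1·1 = 1
  -3*Y*Z**2 ↦ -3·1·1·64 = -192
  -3*Z**3 ↦ -3·1·1·512 = -1536
Sum: F(9, 1, 8) = (-1458) + (-81) + (1296) + (72) + (-576) + (1) + (-192) + (-1536) = -2474.
Reducing mod 11: -2474 ≡ 1 (mod 11).
Since F(a, b, c) ≡ 1 ≠ 0 (mod 11), P does NOT lie on the curve.


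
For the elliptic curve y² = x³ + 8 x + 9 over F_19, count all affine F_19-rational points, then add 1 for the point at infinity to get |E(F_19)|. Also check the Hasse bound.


Affine points = {(0, 3), (0, 16), (6, 8), (6, 11), (7, 3), (7, 16), (10, 5), (10, 14), (12, 3), (12, 16), (13, 7), (13, 12), (17, 2), (17, 17), (18, 0)}; affine count = 15; |E(F_19)| = 16.

Discriminant check: Δ ∝ 4a³ + 27b² = 4·8³ + 27·9² = 4·512 + 27·81 ≡ 17 (mod 19). Nonzero ⇒ E is nonsingular.
For each x ∈ F_19, compute rhs = x³ + 8·x + 9 mod 19, then count y ∈ F_19 with y² ≡ rhs.
  x = 0: rhs = 9, matching y values: 3, 16 (2 points).
  x = 1: rhs = 18, matching y values: none (0 points).
  x = 2: rhs = 14, matching y values: none (0 points).
  x = 3: rhs = 3, matching y values: none (0 points).
  x = 4: rhs = 10, matching y values: none (0 points).
  x = 5: rhs = 3, matching y values: none (0 points).
  x = 6: rhs = 7, matching y values: 8, 11 (2 points).
  x = 7: rhs = 9, matching y values: 3, 16 (2 points).
  x = 8: rhs = 15, matching y values: none (0 points).
  x = 9: rhs = 12, matching y values: none (0 points).
  x = 10: rhs = 6, matching y values: 5, 14 (2 points).
  x = 11: rhs = 3, matching y values: none (0 points).
  x = 12: rhs = 9, matching y values: 3, 16 (2 points).
  x = 13: rhs = 11, matching y values: 7, 12 (2 points).
  x = 14: rhs = 15, matching y values: none (0 points).
  x = 15: rhs = 8, matching y values: none (0 points).
  x = 16: rhs = 15, matching y values: none (0 points).
  x = 17: rhs = 4, matching y values: 2, 17 (2 points).
  x = 18: rhs = 0, matching y values: 0 (1 points).
Total affine count: 15.
Full point count |E(F_19)| = 15 + 1 = 16.
Hasse bound: |16 − (19+1)| = |-4| = 4 ≤ 2√19 ≈ 8.7178 ✓.


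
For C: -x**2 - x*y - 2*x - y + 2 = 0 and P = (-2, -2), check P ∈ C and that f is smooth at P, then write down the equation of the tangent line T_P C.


Tangent line at P: 4*x + y + 10 = 0.

Step 1: f(-2, -2) = 0, so P lies on C.
Step 2: partial derivatives
  f_x(x, y) = -2*x - y - 2, f_y(x, y) = -x - 1.
  f_x(P) = 4, f_y(P) = 1 (gradient nonzero, so P is smooth).
Step 3: tangent line at P: 4·(x − -2) + 1·(y − -2) = 0.
Expanding: 4*x + y + 10 = 0.


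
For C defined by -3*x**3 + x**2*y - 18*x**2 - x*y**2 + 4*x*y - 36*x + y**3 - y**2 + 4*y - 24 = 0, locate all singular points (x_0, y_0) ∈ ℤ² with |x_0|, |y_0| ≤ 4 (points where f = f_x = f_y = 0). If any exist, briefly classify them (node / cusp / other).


Singular points: {(-2, 0)}; classification: cusp.

Compute partial derivatives:
  f_x = -9*x**2 + 2*x*y - 36*x - y**2 + 4*y - 36.
  f_y = x**2 - 2*x*y + 4*x + 3*y**2 - 2*y + 4.
Scan x_0 ∈ {−4, ..., 4}. For each x_0, f_y(x_0, y) is a polynomial in y; find its integer roots y ∈ {−4, ..., 4}, then test f_x and f at those candidates.
  x = -4: f_y(-4, y) = 3*y**2 + 6*y + 4; no integer root y with |y| ≤ 4.
  x = -3: f_y(-3, y) = 3*y**2 + 4*y + 1; vanishes at y ∈ {-1}. (-3, -1): f_x = -8 ≠ 0.
  x = -2: f_y(-2, y) = 3*y**2 + 2*y; vanishes at y ∈ {0}. (-2, 0): f_x = 0, f = 0 — SINGULAR.
  x = -1: f_y(-1, y) = 3*y**2 + 1; no integer root y with |y| ≤ 4.
  x = 0: f_y(0, y) = 3*y**2 - 2*y + 4; no integer root y with |y| ≤ 4.
  x = 1: f_y(1, y) = 3*y**2 - 4*y + 9; no integer root y with |y| ≤ 4.
  x = 2: f_y(2, y) = 3*y**2 - 6*y + 16; no integer root y with |y| ≤ 4.
  x = 3: f_y(3, y) = 3*y**2 - 8*y + 25; no integer root y with |y| ≤ 4.
  x = 4: f_y(4, y) = 3*y**2 - 10*y + 36; no integer root y with |y| ≤ 4.
Only singular point on the grid: (-2, 0).
Classify: substitute x = -2 + u, y = 0 + v and expand: f = -3*u**3 + u**2*v - u*v**2 + v**3 + v**2.
No constant or linear terms (consistent with a singular point). Quadratic part: v**2. Cubic part: -3*u**3 + u**2*v - u*v**2 + v**3.
The quadratic part v**2 is a perfect square, so there is a single (double) tangent line v = 0, i.e. y = 0. Restricting the cubic part to that line (v = 0) leaves -3*u**3 ≠ 0, so f is not divisible by v and the branch is v² ≈ 3*u**3 to lowest order — this is a cusp.
Classification: cusp.


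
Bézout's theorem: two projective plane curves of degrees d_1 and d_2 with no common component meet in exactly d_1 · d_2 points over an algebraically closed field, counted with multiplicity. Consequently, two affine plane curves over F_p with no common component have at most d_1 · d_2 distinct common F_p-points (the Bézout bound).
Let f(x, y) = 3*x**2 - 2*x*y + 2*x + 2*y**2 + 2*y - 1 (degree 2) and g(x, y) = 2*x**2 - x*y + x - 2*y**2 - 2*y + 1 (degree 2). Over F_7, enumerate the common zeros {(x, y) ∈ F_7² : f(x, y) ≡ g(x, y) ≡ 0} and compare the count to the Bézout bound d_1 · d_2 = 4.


Common zeros: {(5, 0)}; count = 1; Bézout bound = 4.

deg(f) = 2, deg(g) = 2, so Bézout bound = 4.
Scan x ∈ F_7. For each x, list the y ∈ F_7 with f(x, y) ≡ 0 and those with g(x, y) ≡ 0 (mod 7); the common zeros in that column are the intersection.
  x = 0: f ≡ 0 at y ∈ ∅; g ≡ 0 at y ∈ ∅; common: ∅.
  x = 1: f ≡ 0 at y ∈ ∅; g ≡ 0 at y ∈ ∅; common: ∅.
  x = 2: f ≡ 0 at y ∈ ∅; g ≡ 0 at y ∈ ∅; common: ∅.
  x = 3: f ≡ 0 at y ∈ ∅; g ≡ 0 at y ∈ ∅; common: ∅.
  x = 4: f ≡ 0 at y ∈ {4, 6}; g ≡ 0 at y ∈ ∅; common: ∅.
  x = 5: f ≡ 0 at y ∈ {0, 4}; g ≡ 0 at y ∈ {0}; common: {0}.
  x = 6: f ≡ 0 at y ∈ {0, 5}; g ≡ 0 at y ∈ ∅; common: ∅.
Collecting: common zeros = {(5, 0)}, so the count is 1.
Comparison with the Bézout bound: 1 ≤ 4 = deg(f)·deg(g), as expected for curves with no common component (the affine F_7-count falls short of the bound because intersections may lie at infinity, over extension fields, or carry multiplicity).


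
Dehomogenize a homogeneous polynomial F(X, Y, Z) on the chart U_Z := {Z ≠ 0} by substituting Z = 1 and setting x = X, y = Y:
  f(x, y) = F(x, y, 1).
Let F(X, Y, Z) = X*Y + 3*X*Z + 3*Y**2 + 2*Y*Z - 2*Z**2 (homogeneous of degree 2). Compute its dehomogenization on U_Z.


f(x, y) = x*y + 3*x + 3*y**2 + 2*y - 2

On U_Z we set Z = 1. Each monomial c·X^i·Y^j·Z^k in F becomes c·x^i·y^j·1^k = c·x^i·y^j.
Substituting Z = 1: F(X, Y, 1) = x*y + 3*x + 3*y**2 + 2*y - 2.
Note: deg(f) ≤ deg(F) = 2; strict inequality happens when F is divisible by Z (lost terms).


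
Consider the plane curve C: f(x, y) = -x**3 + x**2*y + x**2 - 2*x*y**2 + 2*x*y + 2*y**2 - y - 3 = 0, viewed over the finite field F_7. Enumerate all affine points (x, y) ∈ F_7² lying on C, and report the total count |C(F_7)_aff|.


Affine F_7-points: {(0, 5), (0, 6), (1, 5), (2, 0), (3, 0), (5, 1), (5, 5)}; count = 7.

For each of the 49 pairs (x, y) ∈ F_7², evaluate f(x, y) mod 7. Record the zeros.
  x = 0: [0↦4, 1↦5, 2↦3, 3↦5, 4↦4, 5↦0, 6↦0]  zeros at y ∈ {5, 6}
  x = 1: [0↦4, 1↦6, 2↦1, 3↦3, 4↦5, 5↦0, 6↦2]  zeros at y ∈ {5}
  x = 2: [0↦0, 1↦5, 2↦6, 3↦3, 4↦3, 5↦6, 6↦5]  zeros at y ∈ {0}
  x = 3: [0↦0, 1↦3, 2↦5, 3↦6, 4↦6, 5↦5, 6↦3]  zeros at y ∈ {0}
  x = 4: [0↦5, 1↦1, 2↦6, 3↦6, 4↦1, 5↦5, 6↦4]  zeros at y ∈ ∅
  x = 5: [0↦2, 1↦0, 2↦3, 3↦4, 4↦3, 5↦0, 6↦2]  zeros at y ∈ {1, 5}
  x = 6: [0↦6, 1↦1, 2↦4, 3↦1, 4↦6, 5↦5, 6↦5]  zeros at y ∈ ∅
Collecting zeros: affine points = {(0, 5), (0, 6), (1, 5), (2, 0), (3, 0), (5, 1), (5, 5)}.
Total count |C(F_7)_aff| = 7.


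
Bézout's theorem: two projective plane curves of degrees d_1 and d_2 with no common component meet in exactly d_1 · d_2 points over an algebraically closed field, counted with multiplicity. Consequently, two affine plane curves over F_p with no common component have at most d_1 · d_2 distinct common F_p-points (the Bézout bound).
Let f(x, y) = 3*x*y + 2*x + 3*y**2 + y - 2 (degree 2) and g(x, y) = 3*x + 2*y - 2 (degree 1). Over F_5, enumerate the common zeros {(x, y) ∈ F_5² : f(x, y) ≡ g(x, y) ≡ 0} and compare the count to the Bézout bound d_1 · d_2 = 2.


Common zeros: {(1, 2), (2, 3)}; count = 2; Bézout bound = 2.

deg(f) = 2, deg(g) = 1, so Bézout bound = 2.
Scan x ∈ F_5. For each x, list the y ∈ F_5 with f(x, y) ≡ 0 and those with g(x, y) ≡ 0 (mod 5); the common zeros in that column are the intersection.
  x = 0: f ≡ 0 at y ∈ {4}; g ≡ 0 at y ∈ {1}; common: ∅.
  x = 1: f ≡ 0 at y ∈ {0, 2}; g ≡ 0 at y ∈ {2}; common: {2}.
  x = 2: f ≡ 0 at y ∈ {3}; g ≡ 0 at y ∈ {3}; common: {3}.
  x = 3: f ≡ 0 at y ∈ ∅; g ≡ 0 at y ∈ {4}; common: ∅.
  x = 4: f ≡ 0 at y ∈ ∅; g ≡ 0 at y ∈ {0}; common: ∅.
Collecting: common zeros = {(1, 2), (2, 3)}, so the count is 2.
Comparison with the Bézout bound: 2 ≤ 2 = deg(f)·deg(g), as expected for curves with no common component (the bound is attained).


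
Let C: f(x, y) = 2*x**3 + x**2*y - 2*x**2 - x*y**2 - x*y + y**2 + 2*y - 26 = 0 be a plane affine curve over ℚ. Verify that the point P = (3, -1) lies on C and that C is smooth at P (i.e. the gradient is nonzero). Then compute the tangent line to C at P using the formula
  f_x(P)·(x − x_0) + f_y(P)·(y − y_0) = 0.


Tangent line at P: 36*x + 12*y - 96 = 0.

Step 1: f(3, -1) = 0, so P lies on C.
Step 2: partial derivatives
  f_x(x, y) = 6*x**2 + 2*x*y - 4*x - y**2 - y, f_y(x, y) = x**2 - 2*x*y - x + 2*y + 2.
  f_x(P) = 36, f_y(P) = 12 (gradient nonzero, so P is smooth).
Step 3: tangent line at P: 36·(x − 3) + 12·(y − -1) = 0.
Expanding: 36*x + 12*y - 96 = 0.


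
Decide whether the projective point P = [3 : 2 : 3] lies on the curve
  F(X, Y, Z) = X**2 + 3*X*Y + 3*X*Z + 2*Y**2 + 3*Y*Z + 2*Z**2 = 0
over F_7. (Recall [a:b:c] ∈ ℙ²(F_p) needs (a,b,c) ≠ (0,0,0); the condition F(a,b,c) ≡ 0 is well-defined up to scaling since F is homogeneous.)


F(3,2,3) ≡ 0 (mod 7); P is on the curve.

Evaluate F(3, 2, 3) term-by-term (mod 7).
  X**2 ↦ 1·9·1·1 = 9
  3*X*Y ↦ 3·3·2·1 = 18
  3*X*Z ↦ 3·3·1·3 = 27
  2*Y**2 ↦ 2·1·4·1 = 8
  3*Y*Z ↦ 3·1·2·3 = 18
  2*Z**2 ↦ 2·1·1·9 = 18
Sum: F(3, 2, 3) = (9) + (18) + (27) + (8) + (18) + (18) = 98.
Reducing mod 7: 98 ≡ 0 (mod 7).
Since F(a, b, c) ≡ 0 (mod 7), P lies on the curve.


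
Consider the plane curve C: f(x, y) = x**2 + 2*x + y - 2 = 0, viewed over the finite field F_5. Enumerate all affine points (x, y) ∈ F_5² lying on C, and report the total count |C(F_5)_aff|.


Affine F_5-points: {(0, 2), (1, 4), (2, 4), (3, 2), (4, 3)}; count = 5.

For each of the 25 pairs (x, y) ∈ F_5², evaluate f(x, y) mod 5. Record the zeros.
  x = 0: [0↦3, 1↦4, 2↦0, 3↦1, 4↦2]  zeros at y ∈ {2}
  x = 1: [0↦1, 1↦2, 2↦3, 3↦4, 4↦0]  zeros at y ∈ {4}
  x = 2: [0↦1, 1↦2, 2↦3, 3↦4, 4↦0]  zeros at y ∈ {4}
  x = 3: [0↦3, 1↦4, 2↦0, 3↦1, 4↦2]  zeros at y ∈ {2}
  x = 4: [0↦2, 1↦3, 2↦4, 3↦0, 4↦1]  zeros at y ∈ {3}
Collecting zeros: affine points = {(0, 2), (1, 4), (2, 4), (3, 2), (4, 3)}.
Total count |C(F_5)_aff| = 5.


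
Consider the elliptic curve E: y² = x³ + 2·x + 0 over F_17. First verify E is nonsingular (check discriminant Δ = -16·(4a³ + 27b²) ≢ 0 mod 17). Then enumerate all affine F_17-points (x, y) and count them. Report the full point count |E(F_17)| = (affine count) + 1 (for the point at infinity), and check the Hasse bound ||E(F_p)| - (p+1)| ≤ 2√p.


Affine points = {(0, 0), (3, 4), (3, 13), (4, 2), (4, 15), (5, 4), (5, 13), (7, 0), (8, 1), (8, 16), (9, 4), (9, 13), (10, 0), (12, 1), (12, 16), (13, 8), (13, 9), (14, 1), (14, 16)}; affine count = 19; |E(F_17)| = 20.

Discriminant check: Δ ∝ 4a³ + 27b² = 4·2³ + 27·0² = 4·8 + 27·0 ≡ 15 (mod 17). Nonzero ⇒ E is nonsingular.
For each x ∈ F_17, compute rhs = x³ + 2·x + 0 mod 17, then count y ∈ F_17 with y² ≡ rhs.
  x = 0: rhs = 0, matching y values: 0 (1 points).
  x = 1: rhs = 3, matching y values: none (0 points).
  x = 2: rhs = 12, matching y values: none (0 points).
  x = 3: rhs = 16, matching y values: 4, 13 (2 points).
  x = 4: rhs = 4, matching y values: 2, 15 (2 points).
  x = 5: rhs = 16, matching y values: 4, 13 (2 points).
  x = 6: rhs = 7, matching y values: none (0 points).
  x = 7: rhs = 0, matching y values: 0 (1 points).
  x = 8: rhs = 1, matching y values: 1, 16 (2 points).
  x = 9: rhs = 16, matching y values: 4, 13 (2 points).
  x = 10: rhs = 0, matching y values: 0 (1 points).
  x = 11: rhs = 10, matching y values: none (0 points).
  x = 12: rhs = 1, matching y values: 1, 16 (2 points).
  x = 13: rhs = 13, matching y values: 8, 9 (2 points).
  x = 14: rhs = 1, matching y values: 1, 16 (2 points).
  x = 15: rhs = 5, matching y values: none (0 points).
  x = 16: rhs = 14, matching y values: none (0 points).
Total affine count: 19.
Full point count |E(F_17)| = 19 + 1 = 20.
Hasse bound: |20 − (17+1)| = |2| = 2 ≤ 2√17 ≈ 8.2462 ✓.


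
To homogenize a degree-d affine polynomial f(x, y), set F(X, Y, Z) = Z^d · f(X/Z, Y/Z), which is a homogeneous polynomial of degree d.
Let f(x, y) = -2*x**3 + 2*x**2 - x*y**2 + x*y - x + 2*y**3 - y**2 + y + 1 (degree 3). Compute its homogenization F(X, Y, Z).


F(X, Y, Z) = -2*X**3 + 2*X**2*Z - X*Y**2 + X*Y*Z - X*Z**2 + 2*Y**3 - Y**2*Z + Y*Z**2 + Z**3

deg(f) = 3.
Substitute x = X/Z, y = Y/Z into f, then multiply by Z^3.
  monomial -2·x^3·y^0 ↦ -2·X^3·Y^0·Z^0.
  monomial 2·x^2·y^0 ↦ 2·X^2·Y^0·Z^1.
  monomial -1·x^1·y^2 ↦ -1·X^1·Y^2·Z^0.
  monomial 1·x^1·y^1 ↦ 1·X^1·Y^1·Z^1.
  monomial -1·x^1·y^0 ↦ -1·X^1·Y^0·Z^2.
  monomial 2·x^0·y^3 ↦ 2·X^0·Y^3·Z^0.
  monomial -1·x^0·y^2 ↦ -1·X^0·Y^2·Z^1.
  monomial 1·x^0·y^1 ↦ 1·X^0·Y^1·Z^2.
  monomial 1·x^0·y^0 ↦ 1·X^0·Y^0·Z^3.
Collecting: F(X, Y, Z) = -2*X**3 + 2*X**2*Z - X*Y**2 + X*Y*Z - X*Z**2 + 2*Y**3 - Y**2*Z + Y*Z**2 + Z**3.


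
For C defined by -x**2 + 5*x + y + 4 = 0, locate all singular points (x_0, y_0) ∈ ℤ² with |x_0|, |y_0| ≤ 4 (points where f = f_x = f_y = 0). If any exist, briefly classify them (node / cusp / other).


No singular points in the scanned grid; C is smooth there.

Compute partial derivatives:
  f_x = 5 - 2*x.
  f_y = 1.
f_y = 1 is a nonzero constant, so f_y never vanishes: no point (x, y) can satisfy f = f_x = f_y = 0. In particular no (x, y) ∈ {−4, ..., 4}² is singular; the curve is smooth.


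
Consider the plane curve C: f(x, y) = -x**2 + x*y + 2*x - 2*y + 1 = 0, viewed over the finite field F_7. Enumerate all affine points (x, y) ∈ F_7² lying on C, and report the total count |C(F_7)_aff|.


Affine F_7-points: {(0, 4), (1, 2), (3, 2), (4, 0), (5, 0), (6, 4)}; count = 6.

For each of the 49 pairs (x, y) ∈ F_7², evaluate f(x, y) mod 7. Record the zeros.
  x = 0: [0↦1, 1↦6, 2↦4, 3↦2, 4↦0, 5↦5, 6↦3]  zeros at y ∈ {4}
  x = 1: [0↦2, 1↦1, 2↦0, 3↦6, 4↦5, 5↦4, 6↦3]  zeros at y ∈ {2}
  x = 2: [0↦1, 1↦1, 2↦1, 3↦1, 4↦1, 5↦1, 6↦1]  zeros at y ∈ ∅
  x = 3: [0↦5, 1↦6, 2↦0, 3↦1, 4↦2, 5↦3, 6↦4]  zeros at y ∈ {2}
  x = 4: [0↦0, 1↦2, 2↦4, 3↦6, 4↦1, 5↦3, 6↦5]  zeros at y ∈ {0}
  x = 5: [0↦0, 1↦3, 2↦6, 3↦2, 4↦5, 5↦1, 6↦4]  zeros at y ∈ {0}
  x = 6: [0↦5, 1↦2, 2↦6, 3↦3, 4↦0, 5↦4, 6↦1]  zeros at y ∈ {4}
Collecting zeros: affine points = {(0, 4), (1, 2), (3, 2), (4, 0), (5, 0), (6, 4)}.
Total count |C(F_7)_aff| = 6.


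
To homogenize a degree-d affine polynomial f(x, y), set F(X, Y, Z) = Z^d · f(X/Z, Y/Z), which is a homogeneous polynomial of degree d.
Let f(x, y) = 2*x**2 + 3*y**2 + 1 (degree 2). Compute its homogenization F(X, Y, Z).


F(X, Y, Z) = 2*X**2 + 3*Y**2 + Z**2

deg(f) = 2.
Substitute x = X/Z, y = Y/Z into f, then multiply by Z^2.
  monomial 2·x^2·y^0 ↦ 2·X^2·Y^0·Z^0.
  monomial 3·x^0·y^2 ↦ 3·X^0·Y^2·Z^0.
  monomial 1·x^0·y^0 ↦ 1·X^0·Y^0·Z^2.
Collecting: F(X, Y, Z) = 2*X**2 + 3*Y**2 + Z**2.


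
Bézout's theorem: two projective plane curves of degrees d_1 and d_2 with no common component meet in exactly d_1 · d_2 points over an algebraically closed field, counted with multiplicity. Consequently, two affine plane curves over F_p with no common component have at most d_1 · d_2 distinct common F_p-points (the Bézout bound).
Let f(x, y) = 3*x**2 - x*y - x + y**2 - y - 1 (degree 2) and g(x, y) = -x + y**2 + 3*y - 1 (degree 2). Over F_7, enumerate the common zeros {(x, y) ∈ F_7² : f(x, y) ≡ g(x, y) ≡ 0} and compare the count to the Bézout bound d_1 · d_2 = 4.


Common zeros: {(2, 2), (4, 6)}; count = 2; Bézout bound = 4.

deg(f) = 2, deg(g) = 2, so Bézout bound = 4.
Scan x ∈ F_7. For each x, list the y ∈ F_7 with f(x, y) ≡ 0 and those with g(x, y) ≡ 0 (mod 7); the common zeros in that column are the intersection.
  x = 0: f ≡ 0 at y ∈ ∅; g ≡ 0 at y ∈ ∅; common: ∅.
  x = 1: f ≡ 0 at y ∈ {1}; g ≡ 0 at y ∈ ∅; common: ∅.
  x = 2: f ≡ 0 at y ∈ {1, 2}; g ≡ 0 at y ∈ {2}; common: {2}.
  x = 3: f ≡ 0 at y ∈ {5, 6}; g ≡ 0 at y ∈ {1, 3}; common: ∅.
  x = 4: f ≡ 0 at y ∈ {6}; g ≡ 0 at y ∈ {5, 6}; common: {6}.
  x = 5: f ≡ 0 at y ∈ ∅; g ≡ 0 at y ∈ ∅; common: ∅.
  x = 6: f ≡ 0 at y ∈ {2, 5}; g ≡ 0 at y ∈ {0, 4}; common: ∅.
Collecting: common zeros = {(2, 2), (4, 6)}, so the count is 2.
Comparison with the Bézout bound: 2 ≤ 4 = deg(f)·deg(g), as expected for curves with no common component (the affine F_7-count falls short of the bound because intersections may lie at infinity, over extension fields, or carry multiplicity).


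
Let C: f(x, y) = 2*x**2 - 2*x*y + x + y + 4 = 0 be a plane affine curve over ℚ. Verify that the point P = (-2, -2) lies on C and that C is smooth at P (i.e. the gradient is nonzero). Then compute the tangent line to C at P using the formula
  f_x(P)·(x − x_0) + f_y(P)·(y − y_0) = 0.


Tangent line at P: -3*x + 5*y + 4 = 0.

Step 1: f(-2, -2) = 0, so P lies on C.
Step 2: partial derivatives
  f_x(x, y) = 4*x - 2*y + 1, f_y(x, y) = 1 - 2*x.
  f_x(P) = -3, f_y(P) = 5 (gradient nonzero, so P is smooth).
Step 3: tangent line at P: -3·(x − -2) + 5·(y − -2) = 0.
Expanding: -3*x + 5*y + 4 = 0.


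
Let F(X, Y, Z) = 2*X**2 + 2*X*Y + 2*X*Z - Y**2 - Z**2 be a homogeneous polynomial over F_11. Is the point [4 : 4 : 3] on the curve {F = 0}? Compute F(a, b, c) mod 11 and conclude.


F(4,4,3) ≡ 8 (mod 11); P is NOT on the curve.

Evaluate F(4, 4, 3) term-by-term (mod 11).
  2*X**2 ↦ 2·16·1·1 = 32
  2*X*Y ↦ 2·4·4·1 = 32
  2*X*Z ↦ 2·4·1·3 = 24
  -Y**2 ↦ -1·1·16·1 = -16
  -Z**2 ↦ -1·1·1·9 = -9
Sum: F(4, 4, 3) = (32) + (32) + (24) + (-16) + (-9) = 63.
Reducing mod 11: 63 ≡ 8 (mod 11).
Since F(a, b, c) ≡ 8 ≠ 0 (mod 11), P does NOT lie on the curve.


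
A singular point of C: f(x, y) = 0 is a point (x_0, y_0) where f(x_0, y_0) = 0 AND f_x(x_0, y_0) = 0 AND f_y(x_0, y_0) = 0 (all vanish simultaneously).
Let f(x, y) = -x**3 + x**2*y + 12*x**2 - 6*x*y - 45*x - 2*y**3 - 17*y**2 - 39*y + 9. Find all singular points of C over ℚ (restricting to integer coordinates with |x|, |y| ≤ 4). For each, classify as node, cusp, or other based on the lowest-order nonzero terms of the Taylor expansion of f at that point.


Singular points: {(3, -3)}; classification: cusp.

Compute partial derivatives:
  f_x = -3*x**2 + 2*x*y + 24*x - 6*y - 45.
  f_y = x**2 - 6*x - 6*y**2 - 34*y - 39.
Scan x_0 ∈ {−4, ..., 4}. For each x_0, f_y(x_0, y) is a polynomial in y; find its integer roots y ∈ {−4, ..., 4}, then test f_x and f at those candidates.
  x = -4: f_y(-4, y) = -6*y**2 - 34*y + 1; no integer root y with |y| ≤ 4.
  x = -3: f_y(-3, y) = -6*y**2 - 34*y - 12; no integer root y with |y| ≤ 4.
  x = -2: f_y(-2, y) = -6*y**2 - 34*y - 23; no integer root y with |y| ≤ 4.
  x = -1: f_y(-1, y) = -6*y**2 - 34*y - 32; no integer root y with |y| ≤ 4.
  x = 0: f_y(0, y) = -6*y**2 - 34*y - 39; no integer root y with |y| ≤ 4.
  x = 1: f_y(1, y) = -6*y**2 - 34*y - 44; vanishes at y ∈ {-2}. (1, -2): f_x = -16 ≠ 0.
  x = 2: f_y(2, y) = -6*y**2 - 34*y - 47; no integer root y with |y| ≤ 4.
  x = 3: f_y(3, y) = -6*y**2 - 34*y - 48; vanishes at y ∈ {-3}. (3, -3): f_x = 0, f = 0 — SINGULAR.
  x = 4: f_y(4, y) = -6*y**2 - 34*y - 47; no integer root y with |y| ≤ 4.
Only singular point on the grid: (3, -3).
Classify: substitute x = 3 + u, y = -3 + v and expand: f = -u**3 + u**2*v - 2*v**3 + v**2.
No constant or linear terms (consistent with a singular point). Quadratic part: v**2. Cubic part: -u**3 + u**2*v - 2*v**3.
The quadratic part v**2 is a perfect square, so there is a single (double) tangent line v = 0, i.e. y = -3. Restricting the cubic part to that line (v = 0) leaves -u**3 ≠ 0, so f is not divisible by v and the branch is v² ≈ u**3 to lowest order — this is a cusp.
Classification: cusp.


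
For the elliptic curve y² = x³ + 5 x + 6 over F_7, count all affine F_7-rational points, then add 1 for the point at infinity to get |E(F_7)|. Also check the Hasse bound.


Affine points = {(5, 3), (5, 4), (6, 0)}; affine count = 3; |E(F_7)| = 4.

Discriminant check: Δ ∝ 4a³ + 27b² = 4·5³ + 27·6² = 4·125 + 27·36 ≡ 2 (mod 7). Nonzero ⇒ E is nonsingular.
For each x ∈ F_7, compute rhs = x³ + 5·x + 6 mod 7, then count y ∈ F_7 with y² ≡ rhs.
  x = 0: rhs = 6, matching y values: none (0 points).
  x = 1: rhs = 5, matching y values: none (0 points).
  x = 2: rhs = 3, matching y values: none (0 points).
  x = 3: rhs = 6, matching y values: none (0 points).
  x = 4: rhs = 6, matching y values: none (0 points).
  x = 5: rhs = 2, matching y values: 3, 4 (2 points).
  x = 6: rhs = 0, matching y values: 0 (1 points).
Total affine count: 3.
Full point count |E(F_7)| = 3 + 1 = 4.
Hasse bound: |4 − (7+1)| = |-4| = 4 ≤ 2√7 ≈ 5.2915 ✓.


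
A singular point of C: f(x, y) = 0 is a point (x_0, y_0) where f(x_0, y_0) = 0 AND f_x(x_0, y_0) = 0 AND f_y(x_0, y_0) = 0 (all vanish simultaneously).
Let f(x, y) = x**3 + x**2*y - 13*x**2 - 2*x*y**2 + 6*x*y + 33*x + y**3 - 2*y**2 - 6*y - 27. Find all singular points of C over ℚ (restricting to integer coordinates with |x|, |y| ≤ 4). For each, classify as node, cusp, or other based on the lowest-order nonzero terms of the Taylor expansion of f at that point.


Singular points: {(3, 3)}; classification: node.

Compute partial derivatives:
  f_x = 3*x**2 + 2*x*y - 26*x - 2*y**2 + 6*y + 33.
  f_y = x**2 - 4*x*y + 6*x + 3*y**2 - 4*y - 6.
Scan x_0 ∈ {−4, ..., 4}. For each x_0, f_y(x_0, y) is a polynomial in y; find its integer roots y ∈ {−4, ..., 4}, then test f_x and f at those candidates.
  x = -4: f_y(-4, y) = 3*y**2 + 12*y - 14; no integer root y with |y| ≤ 4.
  x = -3: f_y(-3, y) = 3*y**2 + 8*y - 15; no integer root y with |y| ≤ 4.
  x = -2: f_y(-2, y) = 3*y**2 + 4*y - 14; no integer root y with |y| ≤ 4.
  x = -1: f_y(-1, y) = 3*y**2 - 11; no integer root y with |y| ≤ 4.
  x = 0: f_y(0, y) = 3*y**2 - 4*y - 6; no integer root y with |y| ≤ 4.
  x = 1: f_y(1, y) = 3*y**2 - 8*y + 1; no integer root y with |y| ≤ 4.
  x = 2: f_y(2, y) = 3*y**2 - 12*y + 10; no integer root y with |y| ≤ 4.
  x = 3: f_y(3, y) = 3*y**2 - 16*y + 21; vanishes at y ∈ {3}. (3, 3): f_x = 0, f = 0 — SINGULAR.
  x = 4: f_y(4, y) = 3*y**2 - 20*y + 34; no integer root y with |y| ≤ 4.
Only singular point on the grid: (3, 3).
Classify: substitute x = 3 + u, y = 3 + v and expand: f = u**3 + u**2*v - u**2 - 2*u*v**2 + v**3 + v**2.
No constant or linear terms (consistent with a singular point). Quadratic part: -u**2 + v**2. Cubic part: u**3 + u**2*v - 2*u*v**2 + v**3.
The quadratic part v**2 - u**2 = (v − u)(v + u) splits into two distinct linear factors, so there are two distinct tangent lines y − 3 = ±(x − 3) — this is a node (ordinary double point).
Classification: node.


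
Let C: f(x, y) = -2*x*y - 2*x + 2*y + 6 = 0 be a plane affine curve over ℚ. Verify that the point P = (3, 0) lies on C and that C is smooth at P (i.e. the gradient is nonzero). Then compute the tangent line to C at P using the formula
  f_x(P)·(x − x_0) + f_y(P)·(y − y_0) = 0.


Tangent line at P: -2*x - 4*y + 6 = 0.

Step 1: f(3, 0) = 0, so P lies on C.
Step 2: partial derivatives
  f_x(x, y) = -2*y - 2, f_y(x, y) = 2 - 2*x.
  f_x(P) = -2, f_y(P) = -4 (gradient nonzero, so P is smooth).
Step 3: tangent line at P: -2·(x − 3) + -4·(y − 0) = 0.
Expanding: -2*x - 4*y + 6 = 0.


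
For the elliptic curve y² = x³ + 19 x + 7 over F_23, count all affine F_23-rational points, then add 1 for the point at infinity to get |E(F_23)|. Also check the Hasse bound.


Affine points = {(1, 2), (1, 21), (4, 3), (4, 20), (7, 0), (8, 2), (8, 21), (10, 1), (10, 22), (11, 11), (11, 12), (12, 10), (12, 13), (13, 6), (13, 17), (14, 2), (14, 21)}; affine count = 17; |E(F_23)| = 18.

Discriminant check: Δ ∝ 4a³ + 27b² = 4·19³ + 27·7² = 4·6859 + 27·49 ≡ 9 (mod 23). Nonzero ⇒ E is nonsingular.
For each x ∈ F_23, compute rhs = x³ + 19·x + 7 mod 23, then count y ∈ F_23 with y² ≡ rhs.
  x = 0: rhs = 7, matching y values: none (0 points).
  x = 1: rhs = 4, matching y values: 2, 21 (2 points).
  x = 2: rhs = 7, matching y values: none (0 points).
  x = 3: rhs = 22, matching y values: none (0 points).
  x = 4: rhs = 9, matching y values: 3, 20 (2 points).
  x = 5: rhs = 20, matching y values: none (0 points).
  x = 6: rhs = 15, matching y values: none (0 points).
  x = 7: rhs = 0, matching y values: 0 (1 points).
  x = 8: rhs = 4, matching y values: 2, 21 (2 points).
  x = 9: rhs = 10, matching y values: none (0 points).
  x = 10: rhs = 1, matching y values: 1, 22 (2 points).
  x = 11: rhs = 6, matching y values: 11, 12 (2 points).
  x = 12: rhs = 8, matching y values: 10, 13 (2 points).
  x = 13: rhs = 13, matching y values: 6, 17 (2 points).
  x = 14: rhs = 4, matching y values: 2, 21 (2 points).
  x = 15: rhs = 10, matching y values: none (0 points).
  x = 16: rhs = 14, matching y values: none (0 points).
  x = 17: rhs = 22, matching y values: none (0 points).
  x = 18: rhs = 17, matching y values: none (0 points).
  x = 19: rhs = 5, matching y values: none (0 points).
  x = 20: rhs = 15, matching y values: none (0 points).
  x = 21: rhs = 7, matching y values: none (0 points).
  x = 22: rhs = 10, matching y values: none (0 points).
Total affine count: 17.
Full point count |E(F_23)| = 17 + 1 = 18.
Hasse bound: |18 − (23+1)| = |-6| = 6 ≤ 2√23 ≈ 9.5917 ✓.
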